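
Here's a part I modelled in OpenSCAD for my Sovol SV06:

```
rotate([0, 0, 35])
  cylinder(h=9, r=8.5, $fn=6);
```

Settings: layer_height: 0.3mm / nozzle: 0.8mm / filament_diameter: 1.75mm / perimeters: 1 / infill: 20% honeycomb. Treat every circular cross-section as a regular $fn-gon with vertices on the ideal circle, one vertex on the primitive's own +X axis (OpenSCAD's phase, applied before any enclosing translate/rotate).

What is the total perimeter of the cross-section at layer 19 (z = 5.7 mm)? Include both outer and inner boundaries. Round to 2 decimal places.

51.00 mm

At z = 5.7 mm: the r=8.5 cylinder contributes a regular 6-gon of circumradius 8.5 (perimeter = 2·6·8.500·sin(180°/6) = 51.00 mm); (rotated 35° about Z; rotation is an isometry so areas/perimeters/island counts are preserved). Overall, the cross-section is a single solid region. Total boundary length (outer) = 51.00 mm.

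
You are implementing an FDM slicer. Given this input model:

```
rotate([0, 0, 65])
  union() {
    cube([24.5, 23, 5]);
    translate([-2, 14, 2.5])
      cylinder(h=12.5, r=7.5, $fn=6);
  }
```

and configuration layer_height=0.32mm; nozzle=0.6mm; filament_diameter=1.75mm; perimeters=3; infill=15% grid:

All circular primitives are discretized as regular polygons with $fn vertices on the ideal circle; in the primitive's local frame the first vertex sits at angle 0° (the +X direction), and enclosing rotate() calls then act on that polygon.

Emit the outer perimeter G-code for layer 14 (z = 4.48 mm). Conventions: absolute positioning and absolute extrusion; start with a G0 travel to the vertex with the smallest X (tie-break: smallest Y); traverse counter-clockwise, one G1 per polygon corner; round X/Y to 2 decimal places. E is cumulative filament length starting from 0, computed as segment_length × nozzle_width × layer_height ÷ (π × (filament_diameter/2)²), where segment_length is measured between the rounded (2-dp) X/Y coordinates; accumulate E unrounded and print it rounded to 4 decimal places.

G0 X-21.01 Y3.45 Z4.48
G1 X-16.70 Y-2.69 E0.5988
G1 X-9.23 Y-2.04 E1.1974
G1 X-6.80 Y3.17 E1.6563
G1 X0.00 Y0.00 E2.2551
G1 X10.35 Y22.20 E4.2104
G1 X-10.49 Y31.92 E6.0460
G1 X-20.85 Y9.72 E8.0015
G1 X-18.57 Y8.66 E8.2022
G1 X-21.01 Y3.45 E8.6615

At z = 4.48 mm: the cube is present — its section is the full 24.5×23 rectangle; the r=7.5 cylinder at (-2, 14) gives a regular 6-gon of circumradius 7.5 (constant along its height); Taking the union: the regions partially overlap (shared area 47.09 mm²), so overlapping operands fuse into one piece — 1 connected region; (whole slice rotated 65° about Z — lengths, areas and connectivity unchanged). The outline is a single polygon with 9 vertices. Extrusion per mm of travel: 0.6 × 0.32 / (π × 0.875²) = 0.079824. Accumulating E over each segment gives final E = 8.6615.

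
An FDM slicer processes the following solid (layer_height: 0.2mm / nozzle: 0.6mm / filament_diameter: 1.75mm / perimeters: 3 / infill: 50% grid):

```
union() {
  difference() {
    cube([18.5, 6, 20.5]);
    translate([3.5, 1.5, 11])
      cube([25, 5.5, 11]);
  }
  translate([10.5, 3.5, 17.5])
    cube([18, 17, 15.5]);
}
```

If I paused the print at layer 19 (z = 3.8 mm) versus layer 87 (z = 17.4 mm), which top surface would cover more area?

Layer 19 (z = 3.8): the cube is present — its section is the full 18.5×6 rectangle (area 111.00 mm²); the cube at (3.5, 1.5) is absent (z outside [11, 22]); Taking the first minus the rest: none of the subtracted shapes is present at this height, so the 18.5×6 cube is unchanged — area = 111.00 mm²; the cube at (10.5, 3.5) is absent (z outside [17.5, 33]); Combining (union): only the result so far is present, so the union is just that shape — area = 111.00 mm². So its area = 111.00 mm². Layer 87 (z = 17.4): the 18.5×6 cube contributes its full rectangle (area 111.00 mm²); the 25×5.5 cube at (3.5, 1.5) contributes its full rectangle (area 137.50 mm²); Taking the first minus the rest: starting from the 18.5×6 cube (111.00 mm²), the 25×5.5 cube at (3.5, 1.5) partially overlaps it — only the 67.50 mm² overlap (of its 137.50 mm²) is removed, clipping the outline — area = 43.50 mm²; the cube at (10.5, 3.5) does not reach this height (z outside [17.5, 33]); Merging all regions: only the result so far is present, so the union is just that shape — area = 43.50 mm². So its area = 43.50 mm². Layer 19 is larger (111.00 vs 43.50 mm²).

layer 19 (z = 3.8 mm)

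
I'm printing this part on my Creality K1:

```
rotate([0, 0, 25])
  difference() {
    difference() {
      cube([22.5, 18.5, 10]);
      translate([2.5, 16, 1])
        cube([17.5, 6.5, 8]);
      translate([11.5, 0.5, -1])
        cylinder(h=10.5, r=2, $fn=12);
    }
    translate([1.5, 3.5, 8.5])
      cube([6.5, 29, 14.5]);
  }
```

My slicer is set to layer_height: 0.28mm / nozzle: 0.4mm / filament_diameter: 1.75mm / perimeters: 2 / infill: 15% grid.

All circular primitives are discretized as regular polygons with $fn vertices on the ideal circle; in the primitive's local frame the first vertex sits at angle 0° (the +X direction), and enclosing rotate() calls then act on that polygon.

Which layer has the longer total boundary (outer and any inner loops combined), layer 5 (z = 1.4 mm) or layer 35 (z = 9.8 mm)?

layer 35 (z = 9.8 mm)

Layer 5 (z = 1.4): the 22.5×18.5 cube contributes its full rectangle (perimeter 82.00 mm); the 17.5×6.5 cube at (2.5, 16) contributes its full rectangle (perimeter 48.00 mm); the r=2 cylinder at (11.5, 0.5) gives a regular 12-gon of circumradius 2 (constant along its height) (perimeter = 2·12·2.000·sin(180°/12) = 12.42 mm); Subtracting the remaining from the first: starting from the 22.5×18.5 cube, the 17.5×6.5 cube at (2.5, 16) partially overlaps it — only the 43.75 mm² overlap (of its 113.75 mm²) is removed, clipping the outline; the r=2 cylinder at (11.5, 0.5) partially overlaps it — only the 7.93 mm² overlap (of its 12.00 mm²) is removed, clipping the outline — boundary = 90.51 mm; the cube at (1.5, 3.5) is absent (z outside [8.5, 23]); Subtracting the remaining from the first: none of the subtracted shapes is present at this height, so that combined region is unchanged — boundary = 90.51 mm; (whole slice rotated 25° about Z — lengths, areas and connectivity unchanged). So its perimeter = 90.51 mm. Layer 35 (z = 9.8): the cube is present — its section is the full 22.5×18.5 rectangle (perimeter 82.00 mm); the cube at (2.5, 16) is absent (z outside [1, 9]); the cylinder at (11.5, 0.5) does not reach this height (z outside [-1, 9.5]); Taking the first minus the rest: none of the subtracted shapes is present at this height, so the 22.5×18.5 cube is unchanged — boundary = 82.00 mm; the 6.5×29 cube at (1.5, 3.5) contributes its full rectangle (perimeter 71.00 mm); Taking the first minus the rest: starting from the result so far, the 6.5×29 cube at (1.5, 3.5) partially overlaps it — only the 97.50 mm² overlap (of its 188.50 mm²) is removed, clipping the outline — boundary = 112.00 mm; (rotated 25° about Z; rotation is an isometry so areas/perimeters/island counts are preserved). So its perimeter = 112.00 mm. Layer 35 is larger (112.00 vs 90.51 mm).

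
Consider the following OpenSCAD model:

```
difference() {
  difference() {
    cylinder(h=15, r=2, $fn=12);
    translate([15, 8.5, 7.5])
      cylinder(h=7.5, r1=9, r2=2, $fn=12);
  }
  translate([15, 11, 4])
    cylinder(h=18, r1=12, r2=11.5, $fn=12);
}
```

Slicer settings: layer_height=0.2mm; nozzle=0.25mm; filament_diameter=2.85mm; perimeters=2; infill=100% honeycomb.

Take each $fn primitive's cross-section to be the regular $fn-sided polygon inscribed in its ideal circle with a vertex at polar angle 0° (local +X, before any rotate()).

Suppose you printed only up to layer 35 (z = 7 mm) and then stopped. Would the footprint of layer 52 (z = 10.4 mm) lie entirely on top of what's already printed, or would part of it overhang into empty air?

Compare the two slices. At z = 7: the r=2 cylinder gives a regular 12-gon of circumradius 2 (constant along its height) (area = (12/2)·2.000²·sin(360°/12) = 12.00 mm²); the cone at (15, 8.5) is not intersected at this z (z outside [7.5, 15]); Subtracting the remaining from the first: none of the subtracted shapes is present at this height, so the r=2 cylinder is unchanged — area = 12.00 mm²; the cone at (15, 11) (r1=12→r2=11.5) has section circumradius 11.917 here — a regular 12-gon (area = (12/2)·11.917²·sin(360°/12) = 426.02 mm²); Subtracting the remaining from the first: starting from the result so far (12.00 mm²), the cone at (15, 11) misses the remaining region (no effect) — area = 12.00 mm². At z = 10.4: the r=2 cylinder gives a regular 12-gon of circumradius 2 (constant along its height) (area = (12/2)·2.000²·sin(360°/12) = 12.00 mm²); the cone at (15, 8.5): at t=0.387 of its height the radius interpolates to r₁+(r₂−r₁)t = 6.293, giving a regular 12-gon of that circumradius (area = (12/2)·6.293²·sin(360°/12) = 118.82 mm²); Subtracting the remaining from the first: starting from the r=2 cylinder (12.00 mm²), the cone at (15, 8.5) misses the remaining region (no effect) — area = 12.00 mm²; the cone at (15, 11) contributes a regular 12-gon of circumradius 11.822 (interpolated between r1=12 and r2=11.5 at t=0.356) (area = (12/2)·11.822²·sin(360°/12) = 419.29 mm²); Taking the first minus the rest: starting from the result so far (12.00 mm²), the cone at (15, 11) misses the remaining region (no effect) — area = 12.00 mm². Checking containment: the cross-section at z = 10.4 is a subset of the cross-section at z = 7.

entirely on top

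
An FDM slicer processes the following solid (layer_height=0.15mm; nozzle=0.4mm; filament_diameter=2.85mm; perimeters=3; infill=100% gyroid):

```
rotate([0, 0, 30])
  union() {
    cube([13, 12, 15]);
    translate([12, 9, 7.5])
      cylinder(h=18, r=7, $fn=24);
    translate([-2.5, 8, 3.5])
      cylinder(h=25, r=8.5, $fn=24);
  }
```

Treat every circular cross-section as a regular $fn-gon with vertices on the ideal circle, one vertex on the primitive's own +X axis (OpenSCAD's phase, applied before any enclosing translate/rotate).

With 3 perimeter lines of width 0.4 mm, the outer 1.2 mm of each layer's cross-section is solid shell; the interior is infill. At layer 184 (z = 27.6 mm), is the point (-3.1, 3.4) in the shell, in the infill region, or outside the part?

At z = 27.6 mm: the cube is absent (z outside [0, 15]); the cylinder at (12, 9) is absent (z outside [7.5, 25.5]); the cylinder at (-2.5, 8): section is a regular 24-gon, circumradius r=8.5; Combining (union): only the r=8.5 cylinder at (-2.5, 8) is present, so the union is just that shape — 1 connected region; (whole slice rotated 30° about Z — lengths, areas and connectivity unchanged). Overall, the cross-section is a single solid region. Undo the 30° rotation: the query point maps to (-0.985, 4.494) in the un-rotated model frame. The nearest boundary edge runs (-0.30, -0.21)→(1.75, 0.64); distance from the point to it = 4.61 mm. The point is inside the cross-section and 4.61 mm from the nearest boundary — more than the 1.2 mm shell width (3 × 0.4), so it's in the infill interior.

infill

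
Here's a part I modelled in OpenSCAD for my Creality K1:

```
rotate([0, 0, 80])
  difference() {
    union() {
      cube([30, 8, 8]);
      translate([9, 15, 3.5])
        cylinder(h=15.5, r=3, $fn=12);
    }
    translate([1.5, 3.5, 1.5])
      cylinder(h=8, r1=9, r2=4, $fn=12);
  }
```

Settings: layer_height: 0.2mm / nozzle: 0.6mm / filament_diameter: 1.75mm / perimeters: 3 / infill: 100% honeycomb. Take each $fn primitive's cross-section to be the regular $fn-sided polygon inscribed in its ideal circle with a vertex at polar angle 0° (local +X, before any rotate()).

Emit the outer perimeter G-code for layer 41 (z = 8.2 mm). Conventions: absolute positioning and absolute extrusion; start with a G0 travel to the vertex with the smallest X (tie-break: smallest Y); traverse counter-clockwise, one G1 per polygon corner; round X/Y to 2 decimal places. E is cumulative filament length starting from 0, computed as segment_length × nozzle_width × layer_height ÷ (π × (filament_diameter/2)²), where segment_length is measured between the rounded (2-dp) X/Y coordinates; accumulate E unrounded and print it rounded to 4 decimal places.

At z = 8.2 mm: the cube is not intersected at this z (z outside [0, 8]); the r=3 cylinder at (9, 15) contributes a regular 12-gon of circumradius 3; Merging all regions: only the r=3 cylinder at (9, 15) is present, so the union is just that shape — 1 connected region; the cone at (1.5, 3.5) (r1=9→r2=4) has section circumradius 4.812 here — a regular 12-gon; Subtracting the remaining from the first: starting from the result so far, the cone at (1.5, 3.5) misses the remaining region (no effect) — 1 connected region; (whole slice rotated 80° about Z — lengths, areas and connectivity unchanged). The outline is a single polygon with 12 vertices. Extrusion per mm of travel: 0.6 × 0.2 / (π × 0.875²) = 0.049890. Accumulating E over each segment gives final E = 0.9301.

G0 X-16.16 Y11.99 Z8.20
G1 X-16.03 Y10.44 E0.0776
G1 X-15.14 Y9.17 E0.1550
G1 X-13.73 Y8.51 E0.2326
G1 X-12.18 Y8.65 E0.3103
G1 X-10.91 Y9.54 E0.3877
G1 X-10.25 Y10.95 E0.4653
G1 X-10.39 Y12.49 E0.5425
G1 X-11.28 Y13.77 E0.6203
G1 X-12.69 Y14.42 E0.6977
G1 X-14.24 Y14.29 E0.7753
G1 X-15.51 Y13.40 E0.8527
G1 X-16.16 Y11.99 E0.9301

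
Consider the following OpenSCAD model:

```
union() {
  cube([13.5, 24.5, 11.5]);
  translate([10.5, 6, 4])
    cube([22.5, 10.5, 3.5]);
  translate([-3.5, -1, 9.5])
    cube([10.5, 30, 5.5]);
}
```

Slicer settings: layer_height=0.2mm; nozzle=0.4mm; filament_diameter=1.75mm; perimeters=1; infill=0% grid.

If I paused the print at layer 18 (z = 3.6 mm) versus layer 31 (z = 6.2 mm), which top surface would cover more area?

Layer 18 (z = 3.6): the cube (footprint 13.5×24.5) is included at this height (area 330.75 mm²); the cube at (10.5, 6) is not intersected at this z (z outside [4, 7.5]); the cube at (-3.5, -1) does not reach this height (z outside [9.5, 15]); Combining (union): only the 13.5×24.5 cube is present, so the union is just that shape — area = 330.75 mm². So its area = 330.75 mm². Layer 31 (z = 6.2): the cube (footprint 13.5×24.5) is included at this height (area 330.75 mm²); the cube at (10.5, 6) (footprint 22.5×10.5) is included at this height (area 236.25 mm²); the cube at (-3.5, -1) does not reach this height (z outside [9.5, 15]); Combining (union): the regions partially overlap — summed areas 567.00 mm² minus the doubly-counted overlap 31.50 mm² gives 535.50 mm² — area = 535.50 mm². So its area = 535.50 mm². Layer 31 is larger (535.50 vs 330.75 mm²).

layer 31 (z = 6.2 mm)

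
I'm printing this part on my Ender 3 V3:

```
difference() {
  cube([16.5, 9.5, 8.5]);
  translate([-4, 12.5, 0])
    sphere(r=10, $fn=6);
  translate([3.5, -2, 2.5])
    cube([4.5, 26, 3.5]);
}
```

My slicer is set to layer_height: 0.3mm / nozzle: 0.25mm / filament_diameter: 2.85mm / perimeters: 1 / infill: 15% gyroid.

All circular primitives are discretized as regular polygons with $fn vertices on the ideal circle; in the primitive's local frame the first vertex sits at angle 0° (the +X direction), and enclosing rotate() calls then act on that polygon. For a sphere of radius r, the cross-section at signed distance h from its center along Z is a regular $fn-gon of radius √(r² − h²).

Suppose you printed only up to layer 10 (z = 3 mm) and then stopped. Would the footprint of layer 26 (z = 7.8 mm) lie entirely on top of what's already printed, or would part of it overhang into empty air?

part overhangs

Compare the two slices. At z = 3: the cube is present — its section is the full 16.5×9.5 rectangle (area 156.75 mm²); the r=10 sphere at (-4, 12.5) slices to a regular 6-gon of circumradius 9.539 (√(r²−h²) with h=3 from center) (area = (6/2)·9.539²·sin(360°/6) = 236.42 mm²); the cube at (3.5, -2) is present — its section is the full 4.5×26 rectangle (area 117.00 mm²); Subtracting the remaining from the first: starting from the 16.5×9.5 cube (156.75 mm²), the r=10 sphere at (-4, 12.5) partially overlaps it — only the 12.04 mm² overlap (of its 236.42 mm²) is removed, clipping the outline; the 4.5×26 cube at (3.5, -2) partially overlaps it — only the 42.67 mm² overlap (of its 117.00 mm²) is removed, clipping the outline — area = 102.04 mm². At z = 7.8: the cube is present — its section is the full 16.5×9.5 rectangle (area 156.75 mm²); the r=10 sphere at (-4, 12.5) contributes a regular 6-gon of circumradius √(10²−7.8²) = 6.258 (area = (6/2)·6.258²·sin(360°/6) = 101.74 mm²); the cube at (3.5, -2) is absent (z outside [2.5, 6]); After the difference (first − rest): starting from the 16.5×9.5 cube (156.75 mm²), the r=10 sphere at (-4, 12.5) partially overlaps it — only the 0.24 mm² overlap (of its 101.74 mm²) is removed, clipping the outline — area = 156.51 mm². Checking containment: at z = 7.8 the cross-section extends beyond the z = 3 cross-section by about 54.47 mm².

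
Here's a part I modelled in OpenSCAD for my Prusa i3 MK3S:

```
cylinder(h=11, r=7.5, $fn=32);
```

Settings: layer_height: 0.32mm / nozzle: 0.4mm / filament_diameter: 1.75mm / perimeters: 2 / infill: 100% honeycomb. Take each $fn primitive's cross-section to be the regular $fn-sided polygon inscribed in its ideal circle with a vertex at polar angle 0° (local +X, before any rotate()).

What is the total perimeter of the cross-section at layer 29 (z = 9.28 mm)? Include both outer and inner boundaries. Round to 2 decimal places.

At z = 9.28 mm: the r=7.5 cylinder contributes a regular 32-gon of circumradius 7.5 (perimeter = 2·32·7.500·sin(180°/32) = 47.05 mm). Overall, the cross-section is a single solid region. Total boundary length (outer) = 47.05 mm.

47.05 mm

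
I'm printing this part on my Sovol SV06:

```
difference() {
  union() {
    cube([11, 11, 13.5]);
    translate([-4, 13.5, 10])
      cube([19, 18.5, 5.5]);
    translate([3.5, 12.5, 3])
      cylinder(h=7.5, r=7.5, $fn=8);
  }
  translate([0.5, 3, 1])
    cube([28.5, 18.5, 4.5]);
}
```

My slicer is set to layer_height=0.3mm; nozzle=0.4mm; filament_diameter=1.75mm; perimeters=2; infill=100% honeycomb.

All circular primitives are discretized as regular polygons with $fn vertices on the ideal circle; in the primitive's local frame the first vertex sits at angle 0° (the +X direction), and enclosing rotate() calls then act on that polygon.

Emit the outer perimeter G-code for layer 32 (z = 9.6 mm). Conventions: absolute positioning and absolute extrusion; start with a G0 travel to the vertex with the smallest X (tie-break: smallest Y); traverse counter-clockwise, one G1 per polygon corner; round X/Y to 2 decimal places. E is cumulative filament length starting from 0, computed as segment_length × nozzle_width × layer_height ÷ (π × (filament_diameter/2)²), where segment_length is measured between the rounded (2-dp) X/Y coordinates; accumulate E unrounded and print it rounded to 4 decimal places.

At z = 9.6 mm: the cube (footprint 11×11) is included at this height; the cube at (-4, 13.5) is absent (z outside [10, 15.5]); the cylinder at (3.5, 12.5): section is a regular 8-gon, circumradius r=7.5; Merging all regions: the regions partially overlap (shared area 47.45 mm²), so overlapping operands fuse into one piece — 1 connected region; the cube at (0.5, 3) is absent (z outside [1, 5.5]); After the difference (first − rest): none of the subtracted shapes is present at this height, so the result so far is unchanged — 1 connected region. The outline is a single polygon with 11 vertices. Extrusion per mm of travel: 0.4 × 0.3 / (π × 0.875²) = 0.049890. Accumulating E over each segment gives final E = 3.0600.

G0 X-4.00 Y12.50 Z9.60
G1 X-1.80 Y7.20 E0.2863
G1 X0.00 Y6.45 E0.3836
G1 X0.00 Y0.00 E0.7054
G1 X11.00 Y0.00 E1.2542
G1 X11.00 Y11.00 E1.8030
G1 X10.38 Y11.00 E1.8339
G1 X11.00 Y12.50 E1.9149
G1 X8.80 Y17.80 E2.2012
G1 X3.50 Y20.00 E2.4874
G1 X-1.80 Y17.80 E2.7737
G1 X-4.00 Y12.50 E3.0600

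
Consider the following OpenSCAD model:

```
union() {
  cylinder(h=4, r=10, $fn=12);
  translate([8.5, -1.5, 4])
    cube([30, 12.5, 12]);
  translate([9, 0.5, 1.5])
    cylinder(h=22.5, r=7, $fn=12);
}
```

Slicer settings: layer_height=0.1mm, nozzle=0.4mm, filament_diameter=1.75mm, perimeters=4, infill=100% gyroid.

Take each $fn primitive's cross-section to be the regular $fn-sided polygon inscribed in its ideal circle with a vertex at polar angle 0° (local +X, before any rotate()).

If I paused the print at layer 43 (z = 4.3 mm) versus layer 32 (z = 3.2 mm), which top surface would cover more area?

layer 43 (z = 4.3 mm)

Layer 43 (z = 4.3): the cylinder is absent (z outside [0, 4]); the 30×12.5 cube at (8.5, -1.5) contributes its full rectangle (area 375.00 mm²); the r=7 cylinder at (9, 0.5) contributes a regular 12-gon of circumradius 7 (area = (12/2)·7.000²·sin(360°/12) = 147.00 mm²); Merging all regions: the regions partially overlap — summed areas 522.00 mm² minus the doubly-counted overlap 54.68 mm² gives 467.32 mm² — area = 467.32 mm². So its area = 467.32 mm². Layer 32 (z = 3.2): the r=10 cylinder contributes a regular 12-gon of circumradius 10 (area = (12/2)·10.000²·sin(360°/12) = 300.00 mm²); the cube at (8.5, -1.5) is not intersected at this z (z outside [4, 16]); the r=7 cylinder at (9, 0.5) contributes a regular 12-gon of circumradius 7 (area = (12/2)·7.000²·sin(360°/12) = 147.00 mm²); Merging all regions: the regions partially overlap — summed areas 447.00 mm² minus the doubly-counted overlap 72.40 mm² gives 374.60 mm² — area = 374.60 mm². So its area = 374.60 mm². Layer 43 is larger (467.32 vs 374.60 mm²).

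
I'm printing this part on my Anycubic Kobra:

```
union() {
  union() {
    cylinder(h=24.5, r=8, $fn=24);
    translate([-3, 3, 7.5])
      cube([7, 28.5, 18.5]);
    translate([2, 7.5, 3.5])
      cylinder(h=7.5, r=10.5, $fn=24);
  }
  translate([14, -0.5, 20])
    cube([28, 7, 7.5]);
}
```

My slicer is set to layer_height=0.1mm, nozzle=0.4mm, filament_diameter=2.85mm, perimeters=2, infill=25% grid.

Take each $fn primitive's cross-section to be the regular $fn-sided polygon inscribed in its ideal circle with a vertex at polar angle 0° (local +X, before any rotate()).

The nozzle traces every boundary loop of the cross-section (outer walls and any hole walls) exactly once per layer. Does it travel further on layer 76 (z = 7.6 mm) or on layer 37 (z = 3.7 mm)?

layer 76 (z = 7.6 mm)

Layer 76 (z = 7.6): the cylinder: section is a regular 24-gon, circumradius r=8 (perimeter = 2·24·8.000·sin(180°/24) = 50.12 mm); the cube at (-3, 3) is present — its section is the full 7×28.5 rectangle (perimeter 71.00 mm); the cylinder at (2, 7.5): section is a regular 24-gon, circumradius r=10.5 (perimeter = 2·24·10.500·sin(180°/24) = 65.79 mm); Merging all regions: the regions partially overlap (shared area 226.52 mm²), so the edge portions inside another operand are dropped and the merged outline is re-measured after clipping — boundary = 103.12 mm; the cube at (14, -0.5) is absent (z outside [20, 27.5]); Combining (union): only the result so far is present, so the union is just that shape — boundary = 103.12 mm. So its perimeter = 103.12 mm. Layer 37 (z = 3.7): the r=8 cylinder gives a regular 24-gon of circumradius 8 (constant along its height) (perimeter = 2·24·8.000·sin(180°/24) = 50.12 mm); the cube at (-3, 3) is not intersected at this z (z outside [7.5, 26]); the cylinder at (2, 7.5): section is a regular 24-gon, circumradius r=10.5 (perimeter = 2·24·10.500·sin(180°/24) = 65.79 mm); Taking the union: the regions partially overlap (shared area 124.17 mm²), so the edge portions inside another operand are dropped and the merged outline is re-measured after clipping — boundary = 74.78 mm; the cube at (14, -0.5) does not reach this height (z outside [20, 27.5]); Merging all regions: only that combined region is present, so the union is just that shape — boundary = 74.78 mm. So its perimeter = 74.78 mm. Layer 76 is larger (103.12 vs 74.78 mm).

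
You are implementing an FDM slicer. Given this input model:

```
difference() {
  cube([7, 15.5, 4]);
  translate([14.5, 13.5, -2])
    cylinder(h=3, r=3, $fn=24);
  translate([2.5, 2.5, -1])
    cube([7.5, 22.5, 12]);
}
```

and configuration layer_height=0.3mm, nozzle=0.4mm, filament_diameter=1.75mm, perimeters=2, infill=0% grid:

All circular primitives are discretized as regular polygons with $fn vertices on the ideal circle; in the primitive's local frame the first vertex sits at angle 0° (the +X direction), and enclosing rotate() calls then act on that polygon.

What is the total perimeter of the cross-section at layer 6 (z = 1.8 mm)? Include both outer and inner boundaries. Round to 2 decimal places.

45.00 mm

At z = 1.8 mm: the cube is present — its section is the full 7×15.5 rectangle (perimeter 45.00 mm); the cylinder at (14.5, 13.5) is absent (z outside [-2, 1]); the cube at (2.5, 2.5) is present — its section is the full 7.5×22.5 rectangle (perimeter 60.00 mm); Taking the first minus the rest: starting from the 7×15.5 cube, the 7.5×22.5 cube at (2.5, 2.5) partially overlaps it — only the 58.50 mm² overlap (of its 168.75 mm²) is removed, clipping the outline — boundary = 45.00 mm. Overall, the cross-section is a single solid region. Total boundary length (outer) = 45.00 mm.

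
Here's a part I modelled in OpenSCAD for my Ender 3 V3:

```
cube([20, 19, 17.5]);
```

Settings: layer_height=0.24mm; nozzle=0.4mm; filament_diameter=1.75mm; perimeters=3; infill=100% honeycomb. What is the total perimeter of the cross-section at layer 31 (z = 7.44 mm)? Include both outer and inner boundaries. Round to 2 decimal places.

78.00 mm

At z = 7.44 mm: the cube is present — its section is the full 20×19 rectangle (perimeter 78.00 mm). Overall, the cross-section is a single solid region. Total boundary length (outer) = 78.00 mm.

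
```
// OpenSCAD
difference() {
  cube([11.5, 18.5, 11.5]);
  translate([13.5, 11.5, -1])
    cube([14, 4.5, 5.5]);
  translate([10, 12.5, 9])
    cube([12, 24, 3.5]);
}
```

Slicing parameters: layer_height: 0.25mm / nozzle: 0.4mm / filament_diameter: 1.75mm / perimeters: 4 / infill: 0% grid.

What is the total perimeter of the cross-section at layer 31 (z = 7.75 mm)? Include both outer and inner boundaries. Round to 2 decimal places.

60.00 mm

At z = 7.75 mm: the cube is present — its section is the full 11.5×18.5 rectangle (perimeter 60.00 mm); the cube at (13.5, 11.5) does not reach this height (z outside [-1, 4.5]); the cube at (10, 12.5) is absent (z outside [9, 12.5]); Subtracting the remaining from the first: none of the subtracted shapes is present at this height, so the 11.5×18.5 cube is unchanged — boundary = 60.00 mm. Overall, the cross-section is a single solid region. Total boundary length (outer) = 60.00 mm.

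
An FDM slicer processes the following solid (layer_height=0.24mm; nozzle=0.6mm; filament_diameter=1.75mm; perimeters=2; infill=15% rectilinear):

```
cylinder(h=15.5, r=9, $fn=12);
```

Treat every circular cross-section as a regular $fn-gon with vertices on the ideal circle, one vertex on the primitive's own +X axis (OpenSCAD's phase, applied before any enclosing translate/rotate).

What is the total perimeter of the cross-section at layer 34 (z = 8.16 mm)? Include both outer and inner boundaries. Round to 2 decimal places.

At z = 8.16 mm: the cylinder: section is a regular 12-gon, circumradius r=9 (perimeter = 2·12·9.000·sin(180°/12) = 55.90 mm). Overall, the cross-section is a single solid region. Total boundary length (outer) = 55.90 mm.

55.90 mm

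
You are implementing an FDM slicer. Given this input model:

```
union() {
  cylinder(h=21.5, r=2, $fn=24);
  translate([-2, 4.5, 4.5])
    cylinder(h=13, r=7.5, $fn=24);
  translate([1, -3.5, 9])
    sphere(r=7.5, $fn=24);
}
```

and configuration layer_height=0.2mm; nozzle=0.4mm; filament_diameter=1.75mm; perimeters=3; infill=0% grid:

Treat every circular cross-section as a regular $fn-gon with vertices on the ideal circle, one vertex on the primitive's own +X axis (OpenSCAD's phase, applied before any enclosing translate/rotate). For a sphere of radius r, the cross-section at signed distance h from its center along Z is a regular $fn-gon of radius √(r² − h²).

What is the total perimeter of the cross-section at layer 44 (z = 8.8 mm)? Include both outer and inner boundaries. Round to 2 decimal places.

At z = 8.8 mm: the r=2 cylinder gives a regular 24-gon of circumradius 2 (constant along its height) (perimeter = 2·24·2.000·sin(180°/24) = 12.53 mm); the r=7.5 cylinder at (-2, 4.5) contributes a regular 24-gon of circumradius 7.5 (perimeter = 2·24·7.500·sin(180°/24) = 46.99 mm); the r=7.5 sphere at (1, -3.5) slices to a regular 24-gon of circumradius 7.497 (√(r²−h²) with h=0.2 from center) (perimeter = 2·24·7.497·sin(180°/24) = 46.97 mm); Taking the union: the regions partially overlap (shared area 67.04 mm²), so the edge portions inside another operand are dropped and the merged outline is re-measured after clipping — boundary = 65.19 mm. Overall, the cross-section is a single solid region. Total boundary length (outer) = 65.19 mm.

65.19 mm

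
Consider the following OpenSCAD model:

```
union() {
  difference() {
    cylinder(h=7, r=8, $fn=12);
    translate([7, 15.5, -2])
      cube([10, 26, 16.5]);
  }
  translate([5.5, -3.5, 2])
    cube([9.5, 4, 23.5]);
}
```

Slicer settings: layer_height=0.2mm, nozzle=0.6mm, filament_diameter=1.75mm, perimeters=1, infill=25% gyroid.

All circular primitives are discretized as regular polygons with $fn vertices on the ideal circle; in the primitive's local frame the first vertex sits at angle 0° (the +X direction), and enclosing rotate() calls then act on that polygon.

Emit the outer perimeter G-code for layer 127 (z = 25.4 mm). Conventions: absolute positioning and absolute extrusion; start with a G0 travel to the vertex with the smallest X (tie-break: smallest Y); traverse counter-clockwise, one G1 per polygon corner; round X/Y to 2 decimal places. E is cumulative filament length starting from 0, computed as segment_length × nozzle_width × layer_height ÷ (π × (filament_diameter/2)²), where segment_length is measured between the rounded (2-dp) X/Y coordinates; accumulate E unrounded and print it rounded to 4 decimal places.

At z = 25.4 mm: the cylinder is not intersected at this z (z outside [0, 7]); the cube at (7, 15.5) is not intersected at this z (z outside [-2, 14.5]); After the difference (first − rest): the first operand is absent here, so nothing remains; the 9.5×4 cube at (5.5, -3.5) contributes its full rectangle; Taking the union: only the 9.5×4 cube at (5.5, -3.5) is present, so the union is just that shape — 1 connected region. The outline is a single polygon with 4 vertices. Extrusion per mm of travel: 0.6 × 0.2 / (π × 0.875²) = 0.049890. Accumulating E over each segment gives final E = 1.3470.

G0 X5.50 Y-3.50 Z25.40
G1 X15.00 Y-3.50 E0.4740
G1 X15.00 Y0.50 E0.6735
G1 X5.50 Y0.50 E1.1475
G1 X5.50 Y-3.50 E1.3470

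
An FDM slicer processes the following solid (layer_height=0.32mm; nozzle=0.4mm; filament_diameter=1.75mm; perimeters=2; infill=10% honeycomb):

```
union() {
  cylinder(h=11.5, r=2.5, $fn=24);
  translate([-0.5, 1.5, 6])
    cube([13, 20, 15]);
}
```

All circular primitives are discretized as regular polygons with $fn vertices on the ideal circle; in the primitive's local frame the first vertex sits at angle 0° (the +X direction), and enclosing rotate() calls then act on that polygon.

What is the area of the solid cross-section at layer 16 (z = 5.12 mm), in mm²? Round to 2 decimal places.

At z = 5.12 mm: the r=2.5 cylinder contributes a regular 24-gon of circumradius 2.5 (area = (24/2)·2.500²·sin(360°/24) = 19.41 mm²); the cube at (-0.5, 1.5) is absent (z outside [6, 21]); Taking the union: only the r=2.5 cylinder is present, so the union is just that shape — area = 19.41 mm². Overall, the cross-section is a single solid region. Net area = 19.41 mm².

19.41 mm²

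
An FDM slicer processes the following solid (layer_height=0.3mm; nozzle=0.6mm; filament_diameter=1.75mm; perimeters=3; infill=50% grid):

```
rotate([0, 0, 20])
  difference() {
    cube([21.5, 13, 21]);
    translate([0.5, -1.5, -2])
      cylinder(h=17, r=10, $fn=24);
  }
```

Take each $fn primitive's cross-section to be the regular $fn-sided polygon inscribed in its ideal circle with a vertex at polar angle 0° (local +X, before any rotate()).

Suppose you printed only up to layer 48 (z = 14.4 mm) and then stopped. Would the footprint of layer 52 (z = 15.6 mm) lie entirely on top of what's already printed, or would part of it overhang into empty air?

Compare the two slices. At z = 14.4: the cube (footprint 21.5×13) is included at this height (area 279.50 mm²); the r=10 cylinder at (0.5, -1.5) contributes a regular 24-gon of circumradius 10 (area = (24/2)·10.000²·sin(360°/24) = 310.58 mm²); Taking the first minus the rest: starting from the 21.5×13 cube (279.50 mm²), the r=10 cylinder at (0.5, -1.5) partially overlaps it — only the 67.03 mm² overlap (of its 310.58 mm²) is removed, clipping the outline — area = 212.47 mm²; (whole slice rotated 20° about Z — lengths, areas and connectivity unchanged). At z = 15.6: the 21.5×13 cube contributes its full rectangle (area 279.50 mm²); the cylinder at (0.5, -1.5) is absent (z outside [-2, 15]); Subtracting the remaining from the first: none of the subtracted shapes is present at this height, so the 21.5×13 cube is unchanged — area = 279.50 mm²; (rotated 20° about Z; rotation is an isometry so areas/perimeters/island counts are preserved). Checking containment: at z = 15.6 the cross-section extends beyond the z = 14.4 cross-section by about 67.03 mm².

part overhangs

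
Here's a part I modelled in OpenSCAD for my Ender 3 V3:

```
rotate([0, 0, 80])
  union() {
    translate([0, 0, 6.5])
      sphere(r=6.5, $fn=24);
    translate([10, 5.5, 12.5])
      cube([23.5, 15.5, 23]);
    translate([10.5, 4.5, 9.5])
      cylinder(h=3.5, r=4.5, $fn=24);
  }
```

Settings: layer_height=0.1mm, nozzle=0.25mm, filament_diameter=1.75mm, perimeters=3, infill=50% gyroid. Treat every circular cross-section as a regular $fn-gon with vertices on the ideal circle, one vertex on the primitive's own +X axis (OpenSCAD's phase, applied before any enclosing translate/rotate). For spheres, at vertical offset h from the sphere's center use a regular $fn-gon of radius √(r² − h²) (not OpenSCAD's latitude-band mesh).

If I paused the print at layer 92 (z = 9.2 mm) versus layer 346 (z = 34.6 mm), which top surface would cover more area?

Layer 92 (z = 9.2): the sphere: section is a regular 24-gon, circumradius = √(r²−h²) = √(6.5²−2.7²) = 5.913 (area = (24/2)·5.913²·sin(360°/24) = 108.58 mm²); the cube at (10, 5.5) is absent (z outside [12.5, 35.5]); the cylinder at (10.5, 4.5) does not reach this height (z outside [9.5, 13]); Taking the union: only the r=6.5 sphere is present, so the union is just that shape — area = 108.58 mm²; (whole slice rotated 80° about Z — lengths, areas and connectivity unchanged). So its area = 108.58 mm². Layer 346 (z = 34.6): the sphere is not intersected at this z (|z−center|=28.100 > r=6.5); the cube at (10, 5.5) is present — its section is the full 23.5×15.5 rectangle (area 364.25 mm²); the cylinder at (10.5, 4.5) does not reach this height (z outside [9.5, 13]); Merging all regions: only the 23.5×15.5 cube at (10, 5.5) is present, so the union is just that shape — area = 364.25 mm²; (whole slice rotated 80° about Z — lengths, areas and connectivity unchanged). So its area = 364.25 mm². Layer 346 is larger (364.25 vs 108.58 mm²).

layer 346 (z = 34.6 mm)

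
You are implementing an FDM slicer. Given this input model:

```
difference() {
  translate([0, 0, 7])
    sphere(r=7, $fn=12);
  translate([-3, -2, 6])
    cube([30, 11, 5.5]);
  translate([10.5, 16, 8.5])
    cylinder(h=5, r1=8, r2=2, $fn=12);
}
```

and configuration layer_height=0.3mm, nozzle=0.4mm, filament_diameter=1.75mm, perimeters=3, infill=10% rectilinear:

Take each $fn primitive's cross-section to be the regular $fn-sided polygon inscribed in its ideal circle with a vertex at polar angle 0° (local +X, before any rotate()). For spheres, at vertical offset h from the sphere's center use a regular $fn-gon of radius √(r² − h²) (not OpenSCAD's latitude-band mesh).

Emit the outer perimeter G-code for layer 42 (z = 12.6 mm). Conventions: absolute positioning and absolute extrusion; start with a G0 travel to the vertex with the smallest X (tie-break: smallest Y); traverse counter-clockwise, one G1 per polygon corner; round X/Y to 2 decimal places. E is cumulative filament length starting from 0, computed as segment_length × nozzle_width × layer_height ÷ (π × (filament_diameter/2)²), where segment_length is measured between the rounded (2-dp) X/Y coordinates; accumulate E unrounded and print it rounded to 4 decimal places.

At z = 12.6 mm: the r=7 sphere slices to a regular 12-gon of circumradius 4.200 (√(r²−h²) with h=5.6 from center); the cube at (-3, -2) is not intersected at this z (z outside [6, 11.5]); the cone at (10.5, 16) contributes a regular 12-gon of circumradius 3.080 (interpolated between r1=8 and r2=2 at t=0.820); Taking the first minus the rest: starting from the r=7 sphere, the cone at (10.5, 16) misses the remaining region (no effect) — 1 connected region. The outline is a single polygon with 12 vertices. Extrusion per mm of travel: 0.4 × 0.3 / (π × 0.875²) = 0.049890. Accumulating E over each segment gives final E = 1.3021.

G0 X-4.20 Y0.00 Z12.60
G1 X-3.64 Y-2.10 E0.1084
G1 X-2.10 Y-3.64 E0.2171
G1 X0.00 Y-4.20 E0.3255
G1 X2.10 Y-3.64 E0.4339
G1 X3.64 Y-2.10 E0.5426
G1 X4.20 Y0.00 E0.6510
G1 X3.64 Y2.10 E0.7595
G1 X2.10 Y3.64 E0.8681
G1 X0.00 Y4.20 E0.9765
G1 X-2.10 Y3.64 E1.0850
G1 X-3.64 Y2.10 E1.1936
G1 X-4.20 Y0.00 E1.3021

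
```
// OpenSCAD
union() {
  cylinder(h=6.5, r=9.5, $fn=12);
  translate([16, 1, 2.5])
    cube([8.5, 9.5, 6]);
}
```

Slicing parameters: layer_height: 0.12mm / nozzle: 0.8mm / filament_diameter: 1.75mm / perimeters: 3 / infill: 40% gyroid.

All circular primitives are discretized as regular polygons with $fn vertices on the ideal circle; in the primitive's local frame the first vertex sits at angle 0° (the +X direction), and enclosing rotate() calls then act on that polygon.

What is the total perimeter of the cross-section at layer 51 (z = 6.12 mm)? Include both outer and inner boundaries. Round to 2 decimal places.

95.01 mm

At z = 6.12 mm: the r=9.5 cylinder contributes a regular 12-gon of circumradius 9.5 (perimeter = 2·12·9.500·sin(180°/12) = 59.01 mm); the 8.5×9.5 cube at (16, 1) contributes its full rectangle (perimeter 36.00 mm); Merging all regions: the 2 present regions are separate (no shared area or edge), so areas and boundary lengths simply add and each stays a separate island — boundary = 95.01 mm. Overall, the cross-section has 2 separate islands. Total boundary length (outer) = 95.01 mm.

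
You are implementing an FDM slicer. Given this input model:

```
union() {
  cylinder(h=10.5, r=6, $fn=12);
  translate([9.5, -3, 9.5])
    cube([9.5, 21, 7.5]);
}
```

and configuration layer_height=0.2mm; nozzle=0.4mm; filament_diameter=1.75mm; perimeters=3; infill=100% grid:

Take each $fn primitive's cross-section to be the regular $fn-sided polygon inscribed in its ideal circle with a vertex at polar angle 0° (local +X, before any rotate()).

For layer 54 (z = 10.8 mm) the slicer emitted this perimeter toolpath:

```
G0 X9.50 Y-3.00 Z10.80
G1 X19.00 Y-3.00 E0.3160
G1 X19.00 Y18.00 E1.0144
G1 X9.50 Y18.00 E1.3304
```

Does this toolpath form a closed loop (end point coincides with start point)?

no

Start point (G0): (9.50, -3.00). End point (last G1): the path does not return to the start — open.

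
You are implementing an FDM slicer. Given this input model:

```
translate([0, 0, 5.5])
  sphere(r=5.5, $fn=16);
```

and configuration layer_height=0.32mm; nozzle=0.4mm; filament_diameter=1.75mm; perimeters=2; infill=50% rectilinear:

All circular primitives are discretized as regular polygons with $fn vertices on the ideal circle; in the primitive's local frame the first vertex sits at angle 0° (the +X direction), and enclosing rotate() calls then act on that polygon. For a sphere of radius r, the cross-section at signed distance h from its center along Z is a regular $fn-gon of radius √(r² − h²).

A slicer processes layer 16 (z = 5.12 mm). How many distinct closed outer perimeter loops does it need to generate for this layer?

1

At z = 5.12 mm: the r=5.5 sphere slices to a regular 16-gon of circumradius 5.487 (√(r²−h²) with h=0.38 from center). The result has 1 disconnected region.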